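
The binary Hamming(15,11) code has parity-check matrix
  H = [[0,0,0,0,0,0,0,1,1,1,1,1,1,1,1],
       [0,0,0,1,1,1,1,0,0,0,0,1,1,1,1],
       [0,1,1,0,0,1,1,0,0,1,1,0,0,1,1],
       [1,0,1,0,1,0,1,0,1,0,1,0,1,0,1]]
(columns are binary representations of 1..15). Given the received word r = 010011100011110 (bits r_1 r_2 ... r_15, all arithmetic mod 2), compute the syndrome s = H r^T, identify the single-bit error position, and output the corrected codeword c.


s = (0, 0, 1, 0)^T, error position = 2, corrected codeword c = 000011100011110

Compute s = H r^T mod 2 one row at a time:
  s_1 = 0 + 0 + 0 + 1 + 1 + 1 + 1 + 0 = 4 ≡ 0 (mod 2).
  s_2 = 0 + 1 + 1 + 1 + 1 + 1 + 1 + 0 = 6 ≡ 0 (mod 2).
  s_3 = 1 + 0 + 1 + 1 + 0 + 1 + 1 + 0 = 5 ≡ 1 (mod 2).
  s_4 = 0 + 0 + 1 + 1 + 0 + 1 + 1 + 0 = 4 ≡ 0 (mod 2).
s = (0, 0, 1, 0)^T — this equals column 2 of H (binary 0010), so error is at position 2.
Correct: flip bit 2 of r = 010011100011110 to get c = 000011100011110.


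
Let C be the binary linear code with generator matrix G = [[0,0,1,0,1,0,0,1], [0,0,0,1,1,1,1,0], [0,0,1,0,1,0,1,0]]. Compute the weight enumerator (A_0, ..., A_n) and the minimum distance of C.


Weight distribution: A_0 = 1, A_2 = 1, A_3 = 3, A_4 = 2, A_5 = 1. Minimum distance d = 2.

Enumerate all 2^3 = 8 messages m ∈ F_2^3.
For each, compute codeword c = mG in F_2^8, then tally its weight.
  m = 000 → c = 00000000, weight = 0.
  m = 100 → c = 00101001, weight = 3.
  m = 010 → c = 00011110, weight = 4.
  m = 110 → c = 00110111, weight = 5.
  m = 001 → c = 00101010, weight = 3.
  m = 101 → c = 00000011, weight = 2.
  m = 011 → c = 00110100, weight = 3.
  m = 111 → c = 00011101, weight = 4.
Tally weights:
  weight 0: 1 codewords.
  weight 2: 1 codewords.
  weight 3: 3 codewords.
  weight 4: 2 codewords.
  weight 5: 1 codewords.
Minimum distance d = smallest w > 0 with A_w > 0 = 2.
Sanity: Σ A_w = 8 = 2^3 = 8 ✓.


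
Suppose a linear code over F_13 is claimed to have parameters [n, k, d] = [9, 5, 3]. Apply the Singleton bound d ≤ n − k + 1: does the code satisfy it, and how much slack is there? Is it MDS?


Singleton RHS = n − k + 1 = 5, slack = 2, bound satisfied, not MDS.

Singleton bound: d ≤ n − k + 1.
Here n = 9, k = 5, so n − k + 1 = 5.
Given d = 3, check d ≤ 5: YES.
Slack = (n − k + 1) − d = 2.
The code is NOT MDS (slack = 2 > 0).
Description: the claimed parameters are [9, 5, 3]_13; such a code would be non-MDS.


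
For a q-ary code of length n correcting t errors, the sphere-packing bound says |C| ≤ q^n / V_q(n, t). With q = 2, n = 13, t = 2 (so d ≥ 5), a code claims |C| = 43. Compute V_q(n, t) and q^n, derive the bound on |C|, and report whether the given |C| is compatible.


V_q(n, t) = 92, q^n = 8192, Hamming bound = 89, |C| = 43 ≤ bound (satisfied).

Step 1: Compute V_q(n, t) = Σ_{j=0}^2 C(n, j) (q−1)^j.
  j = 0: C(13,0)·(1)^0 = 1·1 = 1.
  j = 1: C(13,1)·(1)^1 = 13·1 = 13.
  j = 2: C(13,2)·(1)^2 = 78·1 = 78.
  V_q(n, t) = 1 + 13 + 78 = 92.
Step 2: q^n = 2^13 = 8192.
Step 3: Hamming bound ⌊q^n / V_q(n,t)⌋ = ⌊8192/92⌋ = 89.
Step 4: Compare |C| = 43 to 89: satisfied.
The claimed |C| lies below the Hamming bound.


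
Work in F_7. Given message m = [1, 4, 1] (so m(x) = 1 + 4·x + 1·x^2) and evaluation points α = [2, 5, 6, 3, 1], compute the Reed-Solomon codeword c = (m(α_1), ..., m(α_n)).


c = [6, 4, 5, 1, 6]

Message polynomial: m(x) = 1 + 4·x + 1·x^2 (mod 7).
For each evaluation point α_i, compute m(α_i) mod 7:
  α_1 = 2: Horner steps 1 → 6 → 6, so m(2) = 6.
  α_2 = 5: Horner steps 1 → 2 → 4, so m(5) = 4.
  α_3 = 6: Horner steps 1 → 3 → 5, so m(6) = 5.
  α_4 = 3: Horner steps 1 → 0 → 1, so m(3) = 1.
  α_5 = 1: Horner steps 1 → 5 → 6, so m(1) = 6.
Codeword c = [6, 4, 5, 1, 6] ∈ F_7^5.


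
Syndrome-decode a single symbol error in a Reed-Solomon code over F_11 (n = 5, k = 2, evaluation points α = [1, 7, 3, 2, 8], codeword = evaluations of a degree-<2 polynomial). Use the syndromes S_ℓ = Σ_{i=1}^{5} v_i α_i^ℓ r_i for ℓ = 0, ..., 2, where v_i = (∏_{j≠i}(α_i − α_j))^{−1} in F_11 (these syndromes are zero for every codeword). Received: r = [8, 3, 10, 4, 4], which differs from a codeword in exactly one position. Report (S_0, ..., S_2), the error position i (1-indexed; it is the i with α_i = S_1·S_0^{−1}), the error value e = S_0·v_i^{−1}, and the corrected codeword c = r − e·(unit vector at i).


S = (2, 4, 8), error at position 4, error magnitude e = 6, c = [8, 3, 10, 9, 4].

Step 1: column multipliers v_i = (∏_{j≠i}(α_i − α_j))^{−1} mod 11.
  i = 1 (α = 1): (1−7)(1−3)(1−2)(1−8) = (−6)·(−2)·(−1)·(−7) = 84 ≡ 7, so v_1 = 7^{−1} = 8 (mod 11).
  i = 2 (α = 7): (7−1)(7−3)(7−2)(7−8) = 6·4·5·(−1) = −120 ≡ 1, so v_2 = 1^{−1} = 1 (mod 11).
  i = 3 (α = 3): (3−1)(3−7)(3−2)(3−8) = 2·(−4)·1·(−5) = 40 ≡ 7, so v_3 = 7^{−1} = 8 (mod 11).
  i = 4 (α = 2): (2−1)(2−7)(2−3)(2−8) = 1·(−5)·(−1)·(−6) = −30 ≡ 3, so v_4 = 3^{−1} = 4 (mod 11).
  i = 5 (α = 8): (8−1)(8−7)(8−3)(8−2) = 7·1·5·6 = 210 ≡ 1, so v_5 = 1^{−1} = 1 (mod 11).
  v = [8, 1, 8, 4, 1].
Step 2: syndromes of r = [8, 3, 10, 4, 4] (all sums mod 11).
  S_0 = Σ v_i r_i = 8·8 + 1·3 + 8·10 + 4·4 + 1·4 = 167 ≡ 2.
  S_1 = Σ v_i α_i r_i = 8·1·8 + 1·7·3 + 8·3·10 + 4·2·4 + 1·8·4 = 389 ≡ 4.
  α_i^2 mod 11 = [1, 5, 9, 4, 9].
  S_2 = Σ v_i α_i^2 r_i = 8·1·8 + 1·5·3 + 8·9·10 + 4·4·4 + 1·9·4 = 899 ≡ 8.
  S = (2, 4, 8) ≠ 0, so r is not a codeword (an error is present).
Step 3: locate the error. For a single error e at position i, S_ℓ = v_i·e·α_i^ℓ, so α_err = S_1/S_0.
  S_0^{−1} = 2^{−1} = 6 (mod 11), so α_err = 4·6 = 24 ≡ 2 = α_4. Error position i = 4.
  Consistency check: S_2/S_1 = 8·3 = 24 ≡ 2 = α_err ✓ (single-error assumption holds).
Step 4: error magnitude e = S_0/v_4 = S_0·∏_{j≠4}(α_4 − α_j) = 2·3 = 6 ≡ 6 (mod 11).
Step 5: correct position 4: c_4 = r_4 − e = 4 − 6 ≡ 9 (mod 11). Hence c = [8, 3, 10, 9, 4].
  Check: interpolating c through the α_i gives m(x) = 7 + 1·x (degree < 2) with m(α_i) = c_i for every i, so c is indeed a codeword.


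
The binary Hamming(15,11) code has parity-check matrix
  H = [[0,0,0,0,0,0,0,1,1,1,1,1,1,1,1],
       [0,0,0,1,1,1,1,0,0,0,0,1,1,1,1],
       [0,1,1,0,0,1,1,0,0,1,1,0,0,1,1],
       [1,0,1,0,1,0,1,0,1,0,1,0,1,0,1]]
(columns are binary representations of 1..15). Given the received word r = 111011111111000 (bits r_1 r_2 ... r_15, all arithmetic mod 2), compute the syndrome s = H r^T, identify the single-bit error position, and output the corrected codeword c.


s = (1, 0, 0, 0)^T, error position = 8, corrected codeword c = 111011101111000

Compute s = H r^T mod 2 one row at a time:
  s_1 = 1 + 1 + 1 + 1 + 1 + 0 + 0 + 0 = 5 ≡ 1 (mod 2).
  s_2 = 0 + 1 + 1 + 1 + 1 + 0 + 0 + 0 = 4 ≡ 0 (mod 2).
  s_3 = 1 + 1 + 1 + 1 + 1 + 1 + 0 + 0 = 6 ≡ 0 (mod 2).
  s_4 = 1 + 1 + 1 + 1 + 1 + 1 + 0 + 0 = 6 ≡ 0 (mod 2).
s = (1, 0, 0, 0)^T — this equals column 8 of H (binary 1000), so error is at position 8.
Correct: flip bit 8 of r = 111011111111000 to get c = 111011101111000.


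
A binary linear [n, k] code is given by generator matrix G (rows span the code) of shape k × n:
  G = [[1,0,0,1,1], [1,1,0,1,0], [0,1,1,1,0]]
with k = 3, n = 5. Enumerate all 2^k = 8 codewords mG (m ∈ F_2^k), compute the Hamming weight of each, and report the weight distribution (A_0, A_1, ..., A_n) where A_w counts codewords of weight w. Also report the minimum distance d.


Weight distribution: A_0 = 1, A_2 = 2, A_3 = 4, A_4 = 1. Minimum distance d = 2.

Enumerate all 2^3 = 8 messages m ∈ F_2^3.
For each, compute codeword c = mG in F_2^5, then tally its weight.
  m = 000 → c = 00000, weight = 0.
  m = 100 → c = 10011, weight = 3.
  m = 010 → c = 11010, weight = 3.
  m = 110 → c = 01001, weight = 2.
  m = 001 → c = 01110, weight = 3.
  m = 101 → c = 11101, weight = 4.
  m = 011 → c = 10100, weight = 2.
  m = 111 → c = 00111, weight = 3.
Tally weights:
  weight 0: 1 codewords.
  weight 2: 2 codewords.
  weight 3: 4 codewords.
  weight 4: 1 codewords.
Minimum distance d = smallest w > 0 with A_w > 0 = 2.
Sanity: Σ A_w = 8 = 2^3 = 8 ✓.


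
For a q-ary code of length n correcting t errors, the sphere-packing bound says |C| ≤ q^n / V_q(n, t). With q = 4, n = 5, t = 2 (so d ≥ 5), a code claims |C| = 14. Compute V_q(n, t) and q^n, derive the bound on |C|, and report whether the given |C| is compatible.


V_q(n, t) = 106, q^n = 1024, Hamming bound = 9, |C| = 14 > bound (violated).

Step 1: Compute V_q(n, t) = Σ_{j=0}^2 C(n, j) (q−1)^j.
  j = 0: C(5,0)·(3)^0 = 1·1 = 1.
  j = 1: C(5,1)·(3)^1 = 5·3 = 15.
  j = 2: C(5,2)·(3)^2 = 10·9 = 90.
  V_q(n, t) = 1 + 15 + 90 = 106.
Step 2: q^n = 4^5 = 1024.
Step 3: Hamming bound ⌊q^n / V_q(n,t)⌋ = ⌊1024/106⌋ = 9.
Step 4: Compare |C| = 14 to 9: violated.
The claimed |C| lies above the Hamming bound, so no 4-ary code of length 5 with d ≥ 5 can have 14 codewords.


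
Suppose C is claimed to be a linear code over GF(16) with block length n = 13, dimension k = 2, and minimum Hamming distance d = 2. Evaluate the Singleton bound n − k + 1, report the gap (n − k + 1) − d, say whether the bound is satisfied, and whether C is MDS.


Singleton RHS = n − k + 1 = 12, slack = 10, bound satisfied, not MDS.

Singleton bound: d ≤ n − k + 1.
Here n = 13, k = 2, so n − k + 1 = 12.
Given d = 2, check d ≤ 12: YES.
Slack = (n − k + 1) − d = 10.
The code is NOT MDS (slack = 10 > 0).
Description: the claimed parameters are [13, 2, 2]_16; such a code would be non-MDS.


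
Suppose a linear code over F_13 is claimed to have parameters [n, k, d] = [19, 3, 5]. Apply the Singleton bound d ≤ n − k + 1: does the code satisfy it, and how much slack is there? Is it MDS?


Singleton RHS = n − k + 1 = 17, slack = 12, bound satisfied, not MDS.

Singleton bound: d ≤ n − k + 1.
Here n = 19, k = 3, so n − k + 1 = 17.
Given d = 5, check d ≤ 17: YES.
Slack = (n − k + 1) − d = 12.
The code is NOT MDS (slack = 12 > 0).
Description: the claimed parameters are [19, 3, 5]_13; such a code would be non-MDS.


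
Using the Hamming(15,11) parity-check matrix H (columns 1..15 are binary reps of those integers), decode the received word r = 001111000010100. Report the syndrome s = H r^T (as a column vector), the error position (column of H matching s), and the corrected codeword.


s = (0, 0, 1, 0)^T, error position = 2, corrected codeword c = 011111000010100

Compute s = H r^T mod 2 one row at a time:
  s_1 = 0 + 0 + 0 + 1 + 0 + 1 + 0 + 0 = 2 ≡ 0 (mod 2).
  s_2 = 1 + 1 + 1 + 0 + 0 + 1 + 0 + 0 = 4 ≡ 0 (mod 2).
  s_3 = 0 + 1 + 1 + 0 + 0 + 1 + 0 + 0 = 3 ≡ 1 (mod 2).
  s_4 = 0 + 1 + 1 + 0 + 0 + 1 + 1 + 0 = 4 ≡ 0 (mod 2).
s = (0, 0, 1, 0)^T — this equals column 2 of H (binary 0010), so error is at position 2.
Correct: flip bit 2 of r = 001111000010100 to get c = 011111000010100.


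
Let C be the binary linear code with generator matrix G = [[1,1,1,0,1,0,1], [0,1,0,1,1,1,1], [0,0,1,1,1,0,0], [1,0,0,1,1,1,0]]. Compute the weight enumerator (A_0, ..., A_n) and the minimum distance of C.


Weight distribution: A_0 = 1, A_1 = 1, A_2 = 1, A_3 = 4, A_4 = 5, A_5 = 3, A_6 = 1. Minimum distance d = 1.

Enumerate all 2^4 = 16 messages m ∈ F_2^4.
For each, compute codeword c = mG in F_2^7, then tally its weight.
  m = 0000 → c = 0000000, weight = 0.
  m = 1000 → c = 1110101, weight = 5.
  m = 0100 → c = 0101111, weight = 5.
  m = 1100 → c = 1011010, weight = 4.
  m = 0010 → c = 0011100, weight = 3.
  m = 1010 → c = 1101001, weight = 4.
  m = 0110 → c = 0110011, weight = 4.
  m = 1110 → c = 1000110, weight = 3.
  m = 0001 → c = 1001110, weight = 4.
  m = 1001 → c = 0111011, weight = 5.
  m = 0101 → c = 1100001, weight = 3.
  m = 1101 → c = 0010100, weight = 2.
  m = 0011 → c = 1010010, weight = 3.
  m = 1011 → c = 0100111, weight = 4.
  m = 0111 → c = 1111101, weight = 6.
  m = 1111 → c = 0001000, weight = 1.
Tally weights:
  weight 0: 1 codewords.
  weight 1: 1 codewords.
  weight 2: 1 codewords.
  weight 3: 4 codewords.
  weight 4: 5 codewords.
  weight 5: 3 codewords.
  weight 6: 1 codewords.
Minimum distance d = smallest w > 0 with A_w > 0 = 1.
Sanity: Σ A_w = 16 = 2^4 = 16 ✓.


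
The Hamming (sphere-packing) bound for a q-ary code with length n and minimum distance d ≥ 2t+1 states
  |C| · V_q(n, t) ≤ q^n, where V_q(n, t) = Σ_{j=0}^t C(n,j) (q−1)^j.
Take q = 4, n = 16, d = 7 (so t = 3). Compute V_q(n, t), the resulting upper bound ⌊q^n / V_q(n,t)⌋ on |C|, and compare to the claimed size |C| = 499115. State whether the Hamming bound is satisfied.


V_q(n, t) = 16249, q^n = 4294967296, Hamming bound = 264321, |C| = 499115 > bound (violated).

Step 1: Compute V_q(n, t) = Σ_{j=0}^3 C(n, j) (q−1)^j.
  j = 0: C(16,0)·(3)^0 = 1·1 = 1.
  j = 1: C(16,1)·(3)^1 = 16·3 = 48.
  j = 2: C(16,2)·(3)^2 = 120·9 = 1080.
  j = 3: C(16,3)·(3)^3 = 560·27 = 15120.
  V_q(n, t) = 1 + 48 + 1080 + 15120 = 16249.
Step 2: q^n = 4^16 = 4294967296.
Step 3: Hamming bound ⌊q^n / V_q(n,t)⌋ = ⌊4294967296/16249⌋ = 264321.
Step 4: Compare |C| = 499115 to 264321: violated.
The claimed |C| lies above the Hamming bound, so no 4-ary code of length 16 with d ≥ 7 can have 499115 codewords.


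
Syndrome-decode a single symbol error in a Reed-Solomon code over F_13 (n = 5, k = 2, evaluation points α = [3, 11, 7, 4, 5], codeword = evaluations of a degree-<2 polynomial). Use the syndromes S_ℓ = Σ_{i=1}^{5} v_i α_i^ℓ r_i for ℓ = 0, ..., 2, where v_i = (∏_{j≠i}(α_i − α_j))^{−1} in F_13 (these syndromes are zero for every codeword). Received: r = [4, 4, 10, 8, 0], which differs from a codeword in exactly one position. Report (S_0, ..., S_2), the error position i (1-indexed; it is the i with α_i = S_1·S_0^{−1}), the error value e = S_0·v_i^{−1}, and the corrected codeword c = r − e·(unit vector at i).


S = (12, 10, 4), error at position 1, error magnitude e = 1, c = [3, 4, 10, 8, 0].

Step 1: column multipliers v_i = (∏_{j≠i}(α_i − α_j))^{−1} mod 13.
  i = 1 (α = 3): (3−11)(3−7)(3−4)(3−5) = (−8)·(−4)·(−1)·(−2) = 64 ≡ 12, so v_1 = 12^{−1} = 12 (mod 13).
  i = 2 (α = 11): (11−3)(11−7)(11−4)(11−5) = 8·4·7·6 = 1344 ≡ 5, so v_2 = 5^{−1} = 8 (mod 13).
  i = 3 (α = 7): (7−3)(7−11)(7−4)(7−5) = 4·(−4)·3·2 = −96 ≡ 8, so v_3 = 8^{−1} = 5 (mod 13).
  i = 4 (α = 4): (4−3)(4−11)(4−7)(4−5) = 1·(−7)·(−3)·(−1) = −21 ≡ 5, so v_4 = 5^{−1} = 8 (mod 13).
  i = 5 (α = 5): (5−3)(5−11)(5−7)(5−4) = 2·(−6)·(−2)·1 = 24 ≡ 11, so v_5 = 11^{−1} = 6 (mod 13).
  v = [12, 8, 5, 8, 6].
Step 2: syndromes of r = [4, 4, 10, 8, 0] (all sums mod 13).
  S_0 = Σ v_i r_i = 12·4 + 8·4 + 5·10 + 8·8 + 6·0 = 194 ≡ 12.
  S_1 = Σ v_i α_i r_i = 12·3·4 + 8·11·4 + 5·7·10 + 8·4·8 + 6·5·0 = 1102 ≡ 10.
  α_i^2 mod 13 = [9, 4, 10, 3, 12].
  S_2 = Σ v_i α_i^2 r_i = 12·9·4 + 8·4·4 + 5·10·10 + 8·3·8 + 6·12·0 = 1252 ≡ 4.
  S = (12, 10, 4) ≠ 0, so r is not a codeword (an error is present).
Step 3: locate the error. For a single error e at position i, S_ℓ = v_i·e·α_i^ℓ, so α_err = S_1/S_0.
  S_0^{−1} = 12^{−1} = 12 (mod 13), so α_err = 10·12 = 120 ≡ 3 = α_1. Error position i = 1.
  Consistency check: S_2/S_1 = 4·4 = 16 ≡ 3 = α_err ✓ (single-error assumption holds).
Step 4: error magnitude e = S_0/v_1 = S_0·∏_{j≠1}(α_1 − α_j) = 12·12 = 144 ≡ 1 (mod 13).
Step 5: correct position 1: c_1 = r_1 − e = 4 − 1 ≡ 3 (mod 13). Hence c = [3, 4, 10, 8, 0].
  Check: interpolating c through the α_i gives m(x) = 1 + 5·x (degree < 2) with m(α_i) = c_i for every i, so c is indeed a codeword.


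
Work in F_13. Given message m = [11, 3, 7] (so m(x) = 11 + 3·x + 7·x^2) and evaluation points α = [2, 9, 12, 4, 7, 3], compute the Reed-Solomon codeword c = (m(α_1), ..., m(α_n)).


c = [6, 7, 2, 5, 11, 5]

Message polynomial: m(x) = 11 + 3·x + 7·x^2 (mod 13).
For each evaluation point α_i, compute m(α_i) mod 13:
  α_1 = 2: Horner steps 7 → 4 → 6, so m(2) = 6.
  α_2 = 9: Horner steps 7 → 1 → 7, so m(9) = 7.
  α_3 = 12: Horner steps 7 → 9 → 2, so m(12) = 2.
  α_4 = 4: Horner steps 7 → 5 → 5, so m(4) = 5.
  α_5 = 7: Horner steps 7 → 0 → 11, so m(7) = 11.
  α_6 = 3: Horner steps 7 → 11 → 5, so m(3) = 5.
Codeword c = [6, 7, 2, 5, 11, 5] ∈ F_13^6.


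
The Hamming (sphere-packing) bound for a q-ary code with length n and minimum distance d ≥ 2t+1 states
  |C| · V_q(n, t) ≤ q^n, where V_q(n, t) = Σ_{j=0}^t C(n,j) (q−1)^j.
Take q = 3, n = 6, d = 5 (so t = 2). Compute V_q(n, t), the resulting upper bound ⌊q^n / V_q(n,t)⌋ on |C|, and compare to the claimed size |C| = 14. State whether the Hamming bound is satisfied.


V_q(n, t) = 73, q^n = 729, Hamming bound = 9, |C| = 14 > bound (violated).

Step 1: Compute V_q(n, t) = Σ_{j=0}^2 C(n, j) (q−1)^j.
  j = 0: C(6,0)·(2)^0 = 1·1 = 1.
  j = 1: C(6,1)·(2)^1 = 6·2 = 12.
  j = 2: C(6,2)·(2)^2 = 15·4 = 60.
  V_q(n, t) = 1 + 12 + 60 = 73.
Step 2: q^n = 3^6 = 729.
Step 3: Hamming bound ⌊q^n / V_q(n,t)⌋ = ⌊729/73⌋ = 9.
Step 4: Compare |C| = 14 to 9: violated.
The claimed |C| lies above the Hamming bound, so no 3-ary code of length 6 with d ≥ 5 can have 14 codewords.


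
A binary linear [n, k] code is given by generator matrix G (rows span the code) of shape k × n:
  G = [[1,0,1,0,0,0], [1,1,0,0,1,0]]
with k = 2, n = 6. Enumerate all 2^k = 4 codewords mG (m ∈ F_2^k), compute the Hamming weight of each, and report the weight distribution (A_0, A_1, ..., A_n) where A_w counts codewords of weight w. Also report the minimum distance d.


Weight distribution: A_0 = 1, A_2 = 1, A_3 = 2. Minimum distance d = 2.

Enumerate all 2^2 = 4 messages m ∈ F_2^2.
For each, compute codeword c = mG in F_2^6, then tally its weight.
  m = 00 → c = 000000, weight = 0.
  m = 10 → c = 101000, weight = 2.
  m = 01 → c = 110010, weight = 3.
  m = 11 → c = 011010, weight = 3.
Tally weights:
  weight 0: 1 codewords.
  weight 2: 1 codewords.
  weight 3: 2 codewords.
Minimum distance d = smallest w > 0 with A_w > 0 = 2.
Sanity: Σ A_w = 4 = 2^2 = 4 ✓.


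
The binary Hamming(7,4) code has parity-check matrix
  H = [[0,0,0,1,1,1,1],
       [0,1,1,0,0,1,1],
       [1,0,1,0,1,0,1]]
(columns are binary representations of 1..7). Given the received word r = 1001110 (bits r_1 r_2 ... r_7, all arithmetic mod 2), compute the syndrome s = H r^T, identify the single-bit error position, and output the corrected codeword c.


s = (1, 1, 0)^T, error position = 6, corrected codeword c = 1001100

Compute s = H r^T mod 2 one row at a time:
  s_1 = 1 + 1 + 1 + 0 = 3 ≡ 1 (mod 2).
  s_2 = 0 + 0 + 1 + 0 = 1 ≡ 1 (mod 2).
  s_3 = 1 + 0 + 1 + 0 = 2 ≡ 0 (mod 2).
s = (1, 1, 0)^T — this equals column 6 of H (binary 110), so error is at position 6.
Correct: flip bit 6 of r = 1001110 to get c = 1001100.


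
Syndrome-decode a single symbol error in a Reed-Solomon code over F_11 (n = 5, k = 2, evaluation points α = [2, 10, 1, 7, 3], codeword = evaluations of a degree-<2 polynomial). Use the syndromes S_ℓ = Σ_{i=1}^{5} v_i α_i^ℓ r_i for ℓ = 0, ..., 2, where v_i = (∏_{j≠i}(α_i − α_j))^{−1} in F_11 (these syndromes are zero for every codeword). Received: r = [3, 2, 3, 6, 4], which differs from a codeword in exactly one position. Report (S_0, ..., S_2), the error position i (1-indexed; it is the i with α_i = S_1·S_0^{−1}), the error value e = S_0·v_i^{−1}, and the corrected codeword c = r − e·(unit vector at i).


S = (4, 8, 5), error at position 1, error magnitude e = 5, c = [9, 2, 3, 6, 4].

Step 1: column multipliers v_i = (∏_{j≠i}(α_i − α_j))^{−1} mod 11.
  i = 1 (α = 2): (2−10)(2−1)(2−7)(2−3) = (−8)·1·(−5)·(−1) = −40 ≡ 4, so v_1 = 4^{−1} = 3 (mod 11).
  i = 2 (α = 10): (10−2)(10−1)(10−7)(10−3) = 8·9·3·7 = 1512 ≡ 5, so v_2 = 5^{−1} = 9 (mod 11).
  i = 3 (α = 1): (1−2)(1−10)(1−7)(1−3) = (−1)·(−9)·(−6)·(−2) = 108 ≡ 9, so v_3 = 9^{−1} = 5 (mod 11).
  i = 4 (α = 7): (7−2)(7−10)(7−1)(7−3) = 5·(−3)·6·4 = −360 ≡ 3, so v_4 = 3^{−1} = 4 (mod 11).
  i = 5 (α = 3): (3−2)(3−10)(3−1)(3−7) = 1·(−7)·2·(−4) = 56 ≡ 1, so v_5 = 1^{−1} = 1 (mod 11).
  v = [3, 9, 5, 4, 1].
Step 2: syndromes of r = [3, 2, 3, 6, 4] (all sums mod 11).
  S_0 = Σ v_i r_i = 3·3 + 9·2 + 5·3 + 4·6 + 1·4 = 70 ≡ 4.
  S_1 = Σ v_i α_i r_i = 3·2·3 + 9·10·2 + 5·1·3 + 4·7·6 + 1·3·4 = 393 ≡ 8.
  α_i^2 mod 11 = [4, 1, 1, 5, 9].
  S_2 = Σ v_i α_i^2 r_i = 3·4·3 + 9·1·2 + 5·1·3 + 4·5·6 + 1·9·4 = 225 ≡ 5.
  S = (4, 8, 5) ≠ 0, so r is not a codeword (an error is present).
Step 3: locate the error. For a single error e at position i, S_ℓ = v_i·e·α_i^ℓ, so α_err = S_1/S_0.
  S_0^{−1} = 4^{−1} = 3 (mod 11), so α_err = 8·3 = 24 ≡ 2 = α_1. Error position i = 1.
  Consistency check: S_2/S_1 = 5·7 = 35 ≡ 2 = α_err ✓ (single-error assumption holds).
Step 4: error magnitude e = S_0/v_1 = S_0·∏_{j≠1}(α_1 − α_j) = 4·4 = 16 ≡ 5 (mod 11).
Step 5: correct position 1: c_1 = r_1 − e = 3 − 5 ≡ 9 (mod 11). Hence c = [9, 2, 3, 6, 4].
  Check: interpolating c through the α_i gives m(x) = 8 + 6·x (degree < 2) with m(α_i) = c_i for every i, so c is indeed a codeword.


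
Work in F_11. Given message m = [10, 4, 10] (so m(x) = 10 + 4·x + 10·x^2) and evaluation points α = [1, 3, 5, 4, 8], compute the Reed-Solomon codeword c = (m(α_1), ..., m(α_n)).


c = [2, 2, 5, 10, 0]

Message polynomial: m(x) = 10 + 4·x + 10·x^2 (mod 11).
For each evaluation point α_i, compute m(α_i) mod 11:
  α_1 = 1: Horner steps 10 → 3 → 2, so m(1) = 2.
  α_2 = 3: Horner steps 10 → 1 → 2, so m(3) = 2.
  α_3 = 5: Horner steps 10 → 10 → 5, so m(5) = 5.
  α_4 = 4: Horner steps 10 → 0 → 10, so m(4) = 10.
  α_5 = 8: Horner steps 10 → 7 → 0, so m(8) = 0.
Codeword c = [2, 2, 5, 10, 0] ∈ F_11^5.


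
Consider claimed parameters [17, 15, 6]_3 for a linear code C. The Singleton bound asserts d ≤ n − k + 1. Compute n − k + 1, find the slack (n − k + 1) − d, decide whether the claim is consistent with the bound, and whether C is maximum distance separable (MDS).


Singleton RHS = n − k + 1 = 3, slack = -3, bound violated (no such code; not MDS).

Singleton bound: d ≤ n − k + 1.
Here n = 17, k = 15, so n − k + 1 = 3.
Given d = 6, check d ≤ 3: NO.
Slack = (n − k + 1) − d = -3.
The slack is negative: d = 6 exceeds n − k + 1 = 3 by 3, so the Singleton bound is violated and no linear [17, 15, 6]_3 code can exist. In particular it is not MDS (MDS requires d = n − k + 1 exactly).
Description: the claimed parameters are [17, 15, 6]_3; such a code would be impossible (violates the Singleton bound).


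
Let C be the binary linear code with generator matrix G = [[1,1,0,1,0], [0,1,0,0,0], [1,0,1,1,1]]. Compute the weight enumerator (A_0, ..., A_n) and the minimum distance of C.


Weight distribution: A_0 = 1, A_1 = 1, A_2 = 2, A_3 = 2, A_4 = 1, A_5 = 1. Minimum distance d = 1.

Enumerate all 2^3 = 8 messages m ∈ F_2^3.
For each, compute codeword c = mG in F_2^5, then tally its weight.
  m = 000 → c = 00000, weight = 0.
  m = 100 → c = 11010, weight = 3.
  m = 010 → c = 01000, weight = 1.
  m = 110 → c = 10010, weight = 2.
  m = 001 → c = 10111, weight = 4.
  m = 101 → c = 01101, weight = 3.
  m = 011 → c = 11111, weight = 5.
  m = 111 → c = 00101, weight = 2.
Tally weights:
  weight 0: 1 codewords.
  weight 1: 1 codewords.
  weight 2: 2 codewords.
  weight 3: 2 codewords.
  weight 4: 1 codewords.
  weight 5: 1 codewords.
Minimum distance d = smallest w > 0 with A_w > 0 = 1.
Sanity: Σ A_w = 8 = 2^3 = 8 ✓.


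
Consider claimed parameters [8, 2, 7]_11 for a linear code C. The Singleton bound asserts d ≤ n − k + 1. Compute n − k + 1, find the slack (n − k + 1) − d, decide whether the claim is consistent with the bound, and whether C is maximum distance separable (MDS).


Singleton RHS = n − k + 1 = 7, slack = 0, bound satisfied, MDS.

Singleton bound: d ≤ n − k + 1.
Here n = 8, k = 2, so n − k + 1 = 7.
Given d = 7, check d ≤ 7: YES.
Slack = (n − k + 1) − d = 0.
The code is MDS (slack = 0).
Description: the claimed parameters are [8, 2, 7]_11; such a code would be MDS (meets Singleton bound).


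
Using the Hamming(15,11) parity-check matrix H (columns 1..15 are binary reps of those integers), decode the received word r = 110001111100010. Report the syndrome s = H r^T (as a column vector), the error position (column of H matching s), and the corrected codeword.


s = (0, 1, 1, 1)^T, error position = 7, corrected codeword c = 110001011100010

Compute s = H r^T mod 2 one row at a time:
  s_1 = 1 + 1 + 1 + 0 + 0 + 0 + 1 + 0 = 4 ≡ 0 (mod 2).
  s_2 = 0 + 0 + 1 + 1 + 0 + 0 + 1 + 0 = 3 ≡ 1 (mod 2).
  s_3 = 1 + 0 + 1 + 1 + 1 + 0 + 1 + 0 = 5 ≡ 1 (mod 2).
  s_4 = 1 + 0 + 0 + 1 + 1 + 0 + 0 + 0 = 3 ≡ 1 (mod 2).
s = (0, 1, 1, 1)^T — this equals column 7 of H (binary 0111), so error is at position 7.
Correct: flip bit 7 of r = 110001111100010 to get c = 110001011100010.


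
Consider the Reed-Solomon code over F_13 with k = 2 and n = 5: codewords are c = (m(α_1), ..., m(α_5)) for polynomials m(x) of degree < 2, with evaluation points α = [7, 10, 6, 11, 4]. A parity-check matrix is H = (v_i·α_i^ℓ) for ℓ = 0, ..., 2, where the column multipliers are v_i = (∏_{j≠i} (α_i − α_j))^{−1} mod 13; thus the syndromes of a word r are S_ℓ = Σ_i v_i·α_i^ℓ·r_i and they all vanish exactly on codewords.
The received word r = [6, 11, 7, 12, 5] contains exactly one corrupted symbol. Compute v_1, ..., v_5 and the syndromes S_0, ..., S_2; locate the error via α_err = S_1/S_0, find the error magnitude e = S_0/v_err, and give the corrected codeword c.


S = (5, 9, 11), error at position 1, error magnitude e = 11, c = [8, 11, 7, 12, 5].

Step 1: column multipliers v_i = (∏_{j≠i}(α_i − α_j))^{−1} mod 13.
  i = 1 (α = 7): (7−10)(7−6)(7−11)(7−4) = (−3)·1·(−4)·3 = 36 ≡ 10, so v_1 = 10^{−1} = 4 (mod 13).
  i = 2 (α = 10): (10−7)(10−6)(10−11)(10−4) = 3·4·(−1)·6 = −72 ≡ 6, so v_2 = 6^{−1} = 11 (mod 13).
  i = 3 (α = 6): (6−7)(6−10)(6−11)(6−4) = (−1)·(−4)·(−5)·2 = −40 ≡ 12, so v_3 = 12^{−1} = 12 (mod 13).
  i = 4 (α = 11): (11−7)(11−10)(11−6)(11−4) = 4·1·5·7 = 140 ≡ 10, so v_4 = 10^{−1} = 4 (mod 13).
  i = 5 (α = 4): (4−7)(4−10)(4−6)(4−11) = (−3)·(−6)·(−2)·(−7) = 252 ≡ 5, so v_5 = 5^{−1} = 8 (mod 13).
  v = [4, 11, 12, 4, 8].
Step 2: syndromes of r = [6, 11, 7, 12, 5] (all sums mod 13).
  S_0 = Σ v_i r_i = 4·6 + 11·11 + 12·7 + 4·12 + 8·5 = 317 ≡ 5.
  S_1 = Σ v_i α_i r_i = 4·7·6 + 11·10·11 + 12·6·7 + 4·11·12 + 8·4·5 = 2570 ≡ 9.
  α_i^2 mod 13 = [10, 9, 10, 4, 3].
  S_2 = Σ v_i α_i^2 r_i = 4·10·6 + 11·9·11 + 12·10·7 + 4·4·12 + 8·3·5 = 2481 ≡ 11.
  S = (5, 9, 11) ≠ 0, so r is not a codeword (an error is present).
Step 3: locate the error. For a single error e at position i, S_ℓ = v_i·e·α_i^ℓ, so α_err = S_1/S_0.
  S_0^{−1} = 5^{−1} = 8 (mod 13), so α_err = 9·8 = 72 ≡ 7 = α_1. Error position i = 1.
  Consistency check: S_2/S_1 = 11·3 = 33 ≡ 7 = α_err ✓ (single-error assumption holds).
Step 4: error magnitude e = S_0/v_1 = S_0·∏_{j≠1}(α_1 − α_j) = 5·10 = 50 ≡ 11 (mod 13).
Step 5: correct position 1: c_1 = r_1 − e = 6 − 11 ≡ 8 (mod 13). Hence c = [8, 11, 7, 12, 5].
  Check: interpolating c through the α_i gives m(x) = 1 + 1·x (degree < 2) with m(α_i) = c_i for every i, so c is indeed a codeword.


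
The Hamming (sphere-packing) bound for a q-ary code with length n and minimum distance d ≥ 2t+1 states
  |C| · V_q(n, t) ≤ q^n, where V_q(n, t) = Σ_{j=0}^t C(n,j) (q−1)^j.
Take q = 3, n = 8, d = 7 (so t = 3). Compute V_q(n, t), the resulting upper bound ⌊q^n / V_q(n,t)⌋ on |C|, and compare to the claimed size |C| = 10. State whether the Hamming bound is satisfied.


V_q(n, t) = 577, q^n = 6561, Hamming bound = 11, |C| = 10 ≤ bound (satisfied).

Step 1: Compute V_q(n, t) = Σ_{j=0}^3 C(n, j) (q−1)^j.
  j = 0: C(8,0)·(2)^0 = 1·1 = 1.
  j = 1: C(8,1)·(2)^1 = 8·2 = 16.
  j = 2: C(8,2)·(2)^2 = 28·4 = 112.
  j = 3: C(8,3)·(2)^3 = 56·8 = 448.
  V_q(n, t) = 1 + 16 + 112 + 448 = 577.
Step 2: q^n = 3^8 = 6561.
Step 3: Hamming bound ⌊q^n / V_q(n,t)⌋ = ⌊6561/577⌋ = 11.
Step 4: Compare |C| = 10 to 11: satisfied.
The claimed |C| lies below the Hamming bound.


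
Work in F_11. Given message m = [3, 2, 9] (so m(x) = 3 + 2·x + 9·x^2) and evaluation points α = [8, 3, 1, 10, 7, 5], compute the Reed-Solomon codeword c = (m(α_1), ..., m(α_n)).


c = [1, 2, 3, 10, 7, 7]

Message polynomial: m(x) = 3 + 2·x + 9·x^2 (mod 11).
For each evaluation point α_i, compute m(α_i) mod 11:
  α_1 = 8: Horner steps 9 → 8 → 1, so m(8) = 1.
  α_2 = 3: Horner steps 9 → 7 → 2, so m(3) = 2.
  α_3 = 1: Horner steps 9 → 0 → 3, so m(1) = 3.
  α_4 = 10: Horner steps 9 → 4 → 10, so m(10) = 10.
  α_5 = 7: Horner steps 9 → 10 → 7, so m(7) = 7.
  α_6 = 5: Horner steps 9 → 3 → 7, so m(5) = 7.
Codeword c = [1, 2, 3, 10, 7, 7] ∈ F_11^6.


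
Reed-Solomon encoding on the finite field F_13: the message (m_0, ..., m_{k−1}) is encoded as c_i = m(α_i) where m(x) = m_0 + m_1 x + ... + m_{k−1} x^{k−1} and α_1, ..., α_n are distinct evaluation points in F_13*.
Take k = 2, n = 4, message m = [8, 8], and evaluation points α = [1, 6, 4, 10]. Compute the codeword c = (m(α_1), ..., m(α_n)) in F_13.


c = [3, 4, 1, 10]

Message polynomial: m(x) = 8 + 8·x (mod 13).
For each evaluation point α_i, compute m(α_i) mod 13:
  α_1 = 1: Horner steps 8 → 3, so m(1) = 3.
  α_2 = 6: Horner steps 8 → 4, so m(6) = 4.
  α_3 = 4: Horner steps 8 → 1, so m(4) = 1.
  α_4 = 10: Horner steps 8 → 10, so m(10) = 10.
Codeword c = [3, 4, 1, 10] ∈ F_13^4.


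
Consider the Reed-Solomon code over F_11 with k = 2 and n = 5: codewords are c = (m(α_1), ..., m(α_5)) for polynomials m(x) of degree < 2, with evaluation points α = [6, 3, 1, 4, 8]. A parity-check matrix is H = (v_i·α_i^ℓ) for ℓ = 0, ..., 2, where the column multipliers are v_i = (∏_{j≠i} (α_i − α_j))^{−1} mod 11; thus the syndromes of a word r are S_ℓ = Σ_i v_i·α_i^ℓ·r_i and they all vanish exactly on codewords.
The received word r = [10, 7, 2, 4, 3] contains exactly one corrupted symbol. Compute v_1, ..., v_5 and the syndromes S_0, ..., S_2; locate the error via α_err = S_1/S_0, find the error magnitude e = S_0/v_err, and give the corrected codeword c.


S = (2, 1, 6), error at position 1, error magnitude e = 1, c = [9, 7, 2, 4, 3].

Step 1: column multipliers v_i = (∏_{j≠i}(α_i − α_j))^{−1} mod 11.
  i = 1 (α = 6): (6−3)(6−1)(6−4)(6−8) = 3·5·2·(−2) = −60 ≡ 6, so v_1 = 6^{−1} = 2 (mod 11).
  i = 2 (α = 3): (3−6)(3−1)(3−4)(3−8) = (−3)·2·(−1)·(−5) = −30 ≡ 3, so v_2 = 3^{−1} = 4 (mod 11).
  i = 3 (α = 1): (1−6)(1−3)(1−4)(1−8) = (−5)·(−2)·(−3)·(−7) = 210 ≡ 1, so v_3 = 1^{−1} = 1 (mod 11).
  i = 4 (α = 4): (4−6)(4−3)(4−1)(4−8) = (−2)·1·3·(−4) = 24 ≡ 2, so v_4 = 2^{−1} = 6 (mod 11).
  i = 5 (α = 8): (8−6)(8−3)(8−1)(8−4) = 2·5·7·4 = 280 ≡ 5, so v_5 = 5^{−1} = 9 (mod 11).
  v = [2, 4, 1, 6, 9].
Step 2: syndromes of r = [10, 7, 2, 4, 3] (all sums mod 11).
  S_0 = Σ v_i r_i = 2·10 + 4·7 + 1·2 + 6·4 + 9·3 = 101 ≡ 2.
  S_1 = Σ v_i α_i r_i = 2·6·10 + 4·3·7 + 1·1·2 + 6·4·4 + 9·8·3 = 518 ≡ 1.
  α_i^2 mod 11 = [3, 9, 1, 5, 9].
  S_2 = Σ v_i α_i^2 r_i = 2·3·10 + 4·9·7 + 1·1·2 + 6·5·4 + 9·9·3 = 677 ≡ 6.
  S = (2, 1, 6) ≠ 0, so r is not a codeword (an error is present).
Step 3: locate the error. For a single error e at position i, S_ℓ = v_i·e·α_i^ℓ, so α_err = S_1/S_0.
  S_0^{−1} = 2^{−1} = 6 (mod 11), so α_err = 1·6 = 6 ≡ 6 = α_1. Error position i = 1.
  Consistency check: S_2/S_1 = 6·1 = 6 ≡ 6 = α_err ✓ (single-error assumption holds).
Step 4: error magnitude e = S_0/v_1 = S_0·∏_{j≠1}(α_1 − α_j) = 2·6 = 12 ≡ 1 (mod 11).
Step 5: correct position 1: c_1 = r_1 − e = 10 − 1 ≡ 9 (mod 11). Hence c = [9, 7, 2, 4, 3].
  Check: interpolating c through the α_i gives m(x) = 5 + 8·x (degree < 2) with m(α_i) = c_i for every i, so c is indeed a codeword.


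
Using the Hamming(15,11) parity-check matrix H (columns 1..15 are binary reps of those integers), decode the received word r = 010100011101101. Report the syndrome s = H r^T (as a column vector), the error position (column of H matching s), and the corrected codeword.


s = (0, 0, 1, 1)^T, error position = 3, corrected codeword c = 011100011101101

Compute s = H r^T mod 2 one row at a time:
  s_1 = 1 + 1 + 1 + 0 + 1 + 1 + 0 + 1 = 6 ≡ 0 (mod 2).
  s_2 = 1 + 0 + 0 + 0 + 1 + 1 + 0 + 1 = 4 ≡ 0 (mod 2).
  s_3 = 1 + 0 + 0 + 0 + 1 + 0 + 0 + 1 = 3 ≡ 1 (mod 2).
  s_4 = 0 + 0 + 0 + 0 + 1 + 0 + 1 + 1 = 3 ≡ 1 (mod 2).
s = (0, 0, 1, 1)^T — this equals column 3 of H (binary 0011), so error is at position 3.
Correct: flip bit 3 of r = 010100011101101 to get c = 011100011101101.


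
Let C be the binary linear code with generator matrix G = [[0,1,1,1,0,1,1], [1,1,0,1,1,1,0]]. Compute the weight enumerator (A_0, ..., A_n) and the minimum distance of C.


Weight distribution: A_0 = 1, A_4 = 1, A_5 = 2. Minimum distance d = 4.

Enumerate all 2^2 = 4 messages m ∈ F_2^2.
For each, compute codeword c = mG in F_2^7, then tally its weight.
  m = 00 → c = 0000000, weight = 0.
  m = 10 → c = 0111011, weight = 5.
  m = 01 → c = 1101110, weight = 5.
  m = 11 → c = 1010101, weight = 4.
Tally weights:
  weight 0: 1 codewords.
  weight 4: 1 codewords.
  weight 5: 2 codewords.
Minimum distance d = smallest w > 0 with A_w > 0 = 4.
Sanity: Σ A_w = 4 = 2^2 = 4 ✓.


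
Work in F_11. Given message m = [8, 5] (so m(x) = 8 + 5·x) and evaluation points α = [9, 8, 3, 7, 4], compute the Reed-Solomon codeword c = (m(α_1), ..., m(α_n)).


c = [9, 4, 1, 10, 6]

Message polynomial: m(x) = 8 + 5·x (mod 11).
For each evaluation point α_i, compute m(α_i) mod 11:
  α_1 = 9: Horner steps 5 → 9, so m(9) = 9.
  α_2 = 8: Horner steps 5 → 4, so m(8) = 4.
  α_3 = 3: Horner steps 5 → 1, so m(3) = 1.
  α_4 = 7: Horner steps 5 → 10, so m(7) = 10.
  α_5 = 4: Horner steps 5 → 6, so m(4) = 6.
Codeword c = [9, 4, 1, 10, 6] ∈ F_11^5.


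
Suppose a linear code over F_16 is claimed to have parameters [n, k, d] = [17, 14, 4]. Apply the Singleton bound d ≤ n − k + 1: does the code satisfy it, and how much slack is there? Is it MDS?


Singleton RHS = n − k + 1 = 4, slack = 0, bound satisfied, MDS.

Singleton bound: d ≤ n − k + 1.
Here n = 17, k = 14, so n − k + 1 = 4.
Given d = 4, check d ≤ 4: YES.
Slack = (n − k + 1) − d = 0.
The code is MDS (slack = 0).
Description: the claimed parameters are [17, 14, 4]_16; such a code would be MDS (meets Singleton bound).


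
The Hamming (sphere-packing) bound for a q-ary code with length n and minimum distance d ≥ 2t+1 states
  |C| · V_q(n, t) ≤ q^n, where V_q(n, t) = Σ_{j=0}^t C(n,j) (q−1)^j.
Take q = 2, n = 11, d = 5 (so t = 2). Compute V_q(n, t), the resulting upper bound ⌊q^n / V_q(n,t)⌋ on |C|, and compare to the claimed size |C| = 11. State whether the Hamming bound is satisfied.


V_q(n, t) = 67, q^n = 2048, Hamming bound = 30, |C| = 11 ≤ bound (satisfied).

Step 1: Compute V_q(n, t) = Σ_{j=0}^2 C(n, j) (q−1)^j.
  j = 0: C(11,0)·(1)^0 = 1·1 = 1.
  j = 1: C(11,1)·(1)^1 = 11·1 = 11.
  j = 2: C(11,2)·(1)^2 = 55·1 = 55.
  V_q(n, t) = 1 + 11 + 55 = 67.
Step 2: q^n = 2^11 = 2048.
Step 3: Hamming bound ⌊q^n / V_q(n,t)⌋ = ⌊2048/67⌋ = 30.
Step 4: Compare |C| = 11 to 30: satisfied.
The claimed |C| lies below the Hamming bound.


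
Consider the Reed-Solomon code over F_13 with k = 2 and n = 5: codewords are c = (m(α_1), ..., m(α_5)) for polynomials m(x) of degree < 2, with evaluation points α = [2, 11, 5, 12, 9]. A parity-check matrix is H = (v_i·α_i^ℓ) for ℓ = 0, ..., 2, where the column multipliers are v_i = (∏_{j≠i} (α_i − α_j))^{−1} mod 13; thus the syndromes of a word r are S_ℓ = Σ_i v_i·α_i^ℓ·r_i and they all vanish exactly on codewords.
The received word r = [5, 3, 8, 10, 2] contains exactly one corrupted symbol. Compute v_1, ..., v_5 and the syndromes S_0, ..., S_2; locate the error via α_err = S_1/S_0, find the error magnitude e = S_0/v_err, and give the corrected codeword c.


S = (7, 9, 6), error at position 3, error magnitude e = 8, c = [5, 3, 0, 10, 2].

Step 1: column multipliers v_i = (∏_{j≠i}(α_i − α_j))^{−1} mod 13.
  i = 1 (α = 2): (2−11)(2−5)(2−12)(2−9) = (−9)·(−3)·(−10)·(−7) = 1890 ≡ 5, so v_1 = 5^{−1} = 8 (mod 13).
  i = 2 (α = 11): (11−2)(11−5)(11−12)(11−9) = 9·6·(−1)·2 = −108 ≡ 9, so v_2 = 9^{−1} = 3 (mod 13).
  i = 3 (α = 5): (5−2)(5−11)(5−12)(5−9) = 3·(−6)·(−7)·(−4) = −504 ≡ 3, so v_3 = 3^{−1} = 9 (mod 13).
  i = 4 (α = 12): (12−2)(12−11)(12−5)(12−9) = 10·1·7·3 = 210 ≡ 2, so v_4 = 2^{−1} = 7 (mod 13).
  i = 5 (α = 9): (9−2)(9−11)(9−5)(9−12) = 7·(−2)·4·(−3) = 168 ≡ 12, so v_5 = 12^{−1} = 12 (mod 13).
  v = [8, 3, 9, 7, 12].
Step 2: syndromes of r = [5, 3, 8, 10, 2] (all sums mod 13).
  S_0 = Σ v_i r_i = 8·5 + 3·3 + 9·8 + 7·10 + 12·2 = 215 ≡ 7.
  S_1 = Σ v_i α_i r_i = 8·2·5 + 3·11·3 + 9·5·8 + 7·12·10 + 12·9·2 = 1595 ≡ 9.
  α_i^2 mod 13 = [4, 4, 12, 1, 3].
  S_2 = Σ v_i α_i^2 r_i = 8·4·5 + 3·4·3 + 9·12·8 + 7·1·10 + 12·3·2 = 1202 ≡ 6.
  S = (7, 9, 6) ≠ 0, so r is not a codeword (an error is present).
Step 3: locate the error. For a single error e at position i, S_ℓ = v_i·e·α_i^ℓ, so α_err = S_1/S_0.
  S_0^{−1} = 7^{−1} = 2 (mod 13), so α_err = 9·2 = 18 ≡ 5 = α_3. Error position i = 3.
  Consistency check: S_2/S_1 = 6·3 = 18 ≡ 5 = α_err ✓ (single-error assumption holds).
Step 4: error magnitude e = S_0/v_3 = S_0·∏_{j≠3}(α_3 − α_j) = 7·3 = 21 ≡ 8 (mod 13).
Step 5: correct position 3: c_3 = r_3 − e = 8 − 8 ≡ 0 (mod 13). Hence c = [5, 3, 0, 10, 2].
  Check: interpolating c through the α_i gives m(x) = 4 + 7·x (degree < 2) with m(α_i) = c_i for every i, so c is indeed a codeword.


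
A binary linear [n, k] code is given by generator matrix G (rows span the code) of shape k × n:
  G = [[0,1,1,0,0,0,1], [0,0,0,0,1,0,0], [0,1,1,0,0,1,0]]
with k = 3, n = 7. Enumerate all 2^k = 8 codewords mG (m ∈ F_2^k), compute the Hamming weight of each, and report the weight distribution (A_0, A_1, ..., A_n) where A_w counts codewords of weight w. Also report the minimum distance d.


Weight distribution: A_0 = 1, A_1 = 1, A_2 = 1, A_3 = 3, A_4 = 2. Minimum distance d = 1.

Enumerate all 2^3 = 8 messages m ∈ F_2^3.
For each, compute codeword c = mG in F_2^7, then tally its weight.
  m = 000 → c = 0000000, weight = 0.
  m = 100 → c = 0110001, weight = 3.
  m = 010 → c = 0000100, weight = 1.
  m = 110 → c = 0110101, weight = 4.
  m = 001 → c = 0110010, weight = 3.
  m = 101 → c = 0000011, weight = 2.
  m = 011 → c = 0110110, weight = 4.
  m = 111 → c = 0000111, weight = 3.
Tally weights:
  weight 0: 1 codewords.
  weight 1: 1 codewords.
  weight 2: 1 codewords.
  weight 3: 3 codewords.
  weight 4: 2 codewords.
Minimum distance d = smallest w > 0 with A_w > 0 = 1.
Sanity: Σ A_w = 8 = 2^3 = 8 ✓.


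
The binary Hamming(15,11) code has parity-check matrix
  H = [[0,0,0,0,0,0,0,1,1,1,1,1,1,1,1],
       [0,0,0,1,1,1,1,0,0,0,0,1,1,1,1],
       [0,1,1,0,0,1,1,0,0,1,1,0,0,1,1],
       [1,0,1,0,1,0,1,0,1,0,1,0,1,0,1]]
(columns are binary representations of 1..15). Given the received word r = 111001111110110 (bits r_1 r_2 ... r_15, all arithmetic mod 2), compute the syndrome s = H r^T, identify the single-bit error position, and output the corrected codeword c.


s = (0, 0, 1, 0)^T, error position = 2, corrected codeword c = 101001111110110

Compute s = H r^T mod 2 one row at a time:
  s_1 = 1 + 1 + 1 + 1 + 0 + 1 + 1 + 0 = 6 ≡ 0 (mod 2).
  s_2 = 0 + 0 + 1 + 1 + 0 + 1 + 1 + 0 = 4 ≡ 0 (mod 2).
  s_3 = 1 + 1 + 1 + 1 + 1 + 1 + 1 + 0 = 7 ≡ 1 (mod 2).
  s_4 = 1 + 1 + 0 + 1 + 1 + 1 + 1 + 0 = 6 ≡ 0 (mod 2).
s = (0, 0, 1, 0)^T — this equals column 2 of H (binary 0010), so error is at position 2.
Correct: flip bit 2 of r = 111001111110110 to get c = 101001111110110.
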